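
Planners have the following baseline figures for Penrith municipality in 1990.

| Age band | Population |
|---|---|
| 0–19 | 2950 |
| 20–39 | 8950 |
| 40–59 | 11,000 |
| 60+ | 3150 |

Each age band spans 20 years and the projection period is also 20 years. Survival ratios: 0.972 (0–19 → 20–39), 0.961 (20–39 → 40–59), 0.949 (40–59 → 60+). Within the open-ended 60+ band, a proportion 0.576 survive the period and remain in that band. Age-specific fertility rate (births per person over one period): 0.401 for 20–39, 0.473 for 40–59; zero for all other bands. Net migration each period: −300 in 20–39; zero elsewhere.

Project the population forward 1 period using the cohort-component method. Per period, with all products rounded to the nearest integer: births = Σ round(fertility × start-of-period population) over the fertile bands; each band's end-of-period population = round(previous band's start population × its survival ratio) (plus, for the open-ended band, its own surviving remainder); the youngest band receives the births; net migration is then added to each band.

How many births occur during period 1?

8792

Numbering the bands 1..4 from youngest to oldest:
Period 1:
Births: 8950 * 0.401 = 3589  |  11000 * 0.473 = 5203 → total 8792
Band 2: 2950 * 0.972 = 2867
Band 3: 8950 * 0.961 = 8601
Band 4: 11000 * 0.949 + 3150 * 0.576 = 10439 + 1814 = 12253
Net migration: Band 2 − 300 → 2567
Population now: 0–19=8792, 20–39=2567, 40–59=8601, 60+=12253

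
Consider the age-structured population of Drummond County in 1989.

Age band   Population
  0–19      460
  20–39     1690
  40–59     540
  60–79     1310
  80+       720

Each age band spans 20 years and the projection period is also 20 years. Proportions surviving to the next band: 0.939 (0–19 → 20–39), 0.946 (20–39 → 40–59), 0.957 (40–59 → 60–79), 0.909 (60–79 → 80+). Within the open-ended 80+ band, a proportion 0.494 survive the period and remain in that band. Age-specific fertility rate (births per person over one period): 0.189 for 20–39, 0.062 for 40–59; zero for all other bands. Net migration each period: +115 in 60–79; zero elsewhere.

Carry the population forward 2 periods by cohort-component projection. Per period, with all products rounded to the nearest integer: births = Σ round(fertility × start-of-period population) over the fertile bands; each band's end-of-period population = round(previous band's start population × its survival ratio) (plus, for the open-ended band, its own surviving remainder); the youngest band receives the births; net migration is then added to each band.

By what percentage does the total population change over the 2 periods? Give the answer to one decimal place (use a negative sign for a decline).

-17.3

Numbering the groups 1..5 from youngest to oldest:
After projecting period 1:
Births: 1690 × 0.189 = 319, 540 × 0.062 = 33 ⇒ total 352
Group 2: 460 × 0.939 = 432
Group 3: 1690 × 0.946 = 1599
Group 4: 540 × 0.957 = 517
Group 5: 1310 × 0.909 + 720 × 0.494 = 1191 + 356 = 1547
Net migration: Group 4 + 115 → 632
→ [352, 432, 1599, 632, 1547]
After projecting period 2:
Births: 432 × 0.189 = 82, 1599 × 0.062 = 99 ⇒ total 181
Group 2: 352 × 0.939 = 331
Group 3: 432 × 0.946 = 409
Group 4: 1599 × 0.957 = 1530
Group 5: 632 × 0.909 + 1547 × 0.494 = 574 + 764 = 1338
Net migration: Group 4 + 115 → 1645
→ [181, 331, 409, 1645, 1338]
Total: 4720 → 3904; change = -816; percentage change = -17.3%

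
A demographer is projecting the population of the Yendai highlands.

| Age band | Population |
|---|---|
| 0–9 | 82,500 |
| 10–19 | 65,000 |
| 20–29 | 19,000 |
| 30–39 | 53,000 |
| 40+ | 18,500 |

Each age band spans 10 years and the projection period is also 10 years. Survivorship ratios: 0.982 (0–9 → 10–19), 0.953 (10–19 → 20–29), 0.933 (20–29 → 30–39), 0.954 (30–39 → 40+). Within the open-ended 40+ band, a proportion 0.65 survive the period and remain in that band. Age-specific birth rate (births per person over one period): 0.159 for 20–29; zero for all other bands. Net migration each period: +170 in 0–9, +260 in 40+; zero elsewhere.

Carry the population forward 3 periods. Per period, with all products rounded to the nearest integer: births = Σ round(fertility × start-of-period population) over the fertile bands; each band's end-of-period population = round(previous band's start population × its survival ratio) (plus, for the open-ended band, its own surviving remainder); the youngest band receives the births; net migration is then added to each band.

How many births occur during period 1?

Period 1:
Births: 19000 * 0.159 = 3021
10–19: 82500 * 0.982 = 81015
20–29: 65000 * 0.953 = 61945
30–39: 19000 * 0.933 = 17727
40+: 53000 * 0.954 + 18500 * 0.65 = 50562 + 12025 = 62587
Net migration: 0–9 + 170 → 3191; 40+ + 260 → 62847
→ [3191, 81015, 61945, 17727, 62847]

3021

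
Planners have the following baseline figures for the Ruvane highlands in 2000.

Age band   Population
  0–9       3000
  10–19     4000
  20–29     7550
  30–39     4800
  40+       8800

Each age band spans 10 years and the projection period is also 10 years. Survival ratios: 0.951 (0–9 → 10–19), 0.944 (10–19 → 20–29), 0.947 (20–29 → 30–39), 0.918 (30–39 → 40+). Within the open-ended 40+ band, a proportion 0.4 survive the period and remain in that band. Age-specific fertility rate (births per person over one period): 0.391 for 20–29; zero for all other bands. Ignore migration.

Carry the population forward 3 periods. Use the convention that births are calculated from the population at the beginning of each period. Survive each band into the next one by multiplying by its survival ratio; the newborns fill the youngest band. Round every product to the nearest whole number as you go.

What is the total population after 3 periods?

14834

Period 1:
Births: 7550 × 0.391 = 2952
10–19: 3000 × 0.951 = 2853
20–29: 4000 × 0.944 = 3776
30–39: 7550 × 0.947 = 7150
40+: 4800 × 0.918 + 8800 × 0.4 = 4406 + 3520 = 7926
Giving 2952 / 2853 / 3776 / 7150 / 7926.
Period 2:
Births: 3776 × 0.391 = 1476
10–19: 2952 × 0.951 = 2807
20–29: 2853 × 0.944 = 2693
30–39: 3776 × 0.947 = 3576
40+: 7150 × 0.918 + 7926 × 0.4 = 6564 + 3170 = 9734
Giving 1476 / 2807 / 2693 / 3576 / 9734.
Period 3:
Births: 2693 × 0.391 = 1053
10–19: 1476 × 0.951 = 1404
20–29: 2807 × 0.944 = 2650
30–39: 2693 × 0.947 = 2550
40+: 3576 × 0.918 + 9734 × 0.4 = 3283 + 3894 = 7177
Giving 1053 / 1404 / 2650 / 2550 / 7177.
Total after period 3: 1053 + 1404 + 2650 + 2550 + 7177 = 14834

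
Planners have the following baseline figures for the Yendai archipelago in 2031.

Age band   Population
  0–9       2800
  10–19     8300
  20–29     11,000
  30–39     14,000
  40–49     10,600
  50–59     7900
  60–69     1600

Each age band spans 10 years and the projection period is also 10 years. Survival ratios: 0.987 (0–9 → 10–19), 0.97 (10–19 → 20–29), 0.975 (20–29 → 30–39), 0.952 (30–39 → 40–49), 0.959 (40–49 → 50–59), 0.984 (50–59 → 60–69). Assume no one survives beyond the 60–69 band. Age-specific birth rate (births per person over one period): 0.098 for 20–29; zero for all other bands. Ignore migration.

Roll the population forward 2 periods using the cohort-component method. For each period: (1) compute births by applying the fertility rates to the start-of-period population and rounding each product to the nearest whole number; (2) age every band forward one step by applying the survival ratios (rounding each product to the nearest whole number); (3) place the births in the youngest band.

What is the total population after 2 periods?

Let band 1 be 0–9 through band 7 = 60–69.
Period 1:
Births: 11000 × 0.098 = 1078
Band 2: 2800 × 0.987 = 2764
Band 3: 8300 × 0.97 = 8051
Band 4: 11000 × 0.975 = 10725
Band 5: 14000 × 0.952 = 13328
Band 6: 10600 × 0.959 = 10165
Band 7: 7900 × 0.984 = 7774
Giving 1078 / 2764 / 8051 / 10725 / 13328 / 10165 / 7774.
Period 2:
Births: 8051 × 0.098 = 789
Band 2: 1078 × 0.987 = 1064
Band 3: 2764 × 0.97 = 2681
Band 4: 8051 × 0.975 = 7850
Band 5: 10725 × 0.952 = 10210
Band 6: 13328 × 0.959 = 12782
Band 7: 10165 × 0.984 = 10002
Giving 789 / 1064 / 2681 / 7850 / 10210 / 12782 / 10002.
Total after period 2: 789 + 1064 + 2681 + 7850 + 10210 + 12782 + 10002 = 45378

45378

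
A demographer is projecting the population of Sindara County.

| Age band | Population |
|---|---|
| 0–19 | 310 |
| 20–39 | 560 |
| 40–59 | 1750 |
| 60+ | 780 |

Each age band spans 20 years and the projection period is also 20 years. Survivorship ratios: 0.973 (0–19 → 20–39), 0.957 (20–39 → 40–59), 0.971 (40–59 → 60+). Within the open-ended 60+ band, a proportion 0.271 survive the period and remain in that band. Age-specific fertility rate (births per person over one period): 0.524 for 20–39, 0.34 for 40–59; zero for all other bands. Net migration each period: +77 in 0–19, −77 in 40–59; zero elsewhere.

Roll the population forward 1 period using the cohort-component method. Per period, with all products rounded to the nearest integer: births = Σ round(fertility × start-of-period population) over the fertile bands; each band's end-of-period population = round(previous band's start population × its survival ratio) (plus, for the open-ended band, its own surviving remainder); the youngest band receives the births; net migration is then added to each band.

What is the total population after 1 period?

3636

Period 1:
Births: 560 × 0.524 = 293  |  1750 × 0.34 = 595 → 888
20–39: 310 × 0.973 = 302
40–59: 560 × 0.957 = 536
60+: 1750 × 0.971 + 780 × 0.271 = 1699 + 211 = 1910
Net migration: 0–19 + 77 → 965; 40–59 − 77 → 459
End of period: [965, 302, 459, 1910]
Total after period 1: 965 + 302 + 459 + 1910 = 3636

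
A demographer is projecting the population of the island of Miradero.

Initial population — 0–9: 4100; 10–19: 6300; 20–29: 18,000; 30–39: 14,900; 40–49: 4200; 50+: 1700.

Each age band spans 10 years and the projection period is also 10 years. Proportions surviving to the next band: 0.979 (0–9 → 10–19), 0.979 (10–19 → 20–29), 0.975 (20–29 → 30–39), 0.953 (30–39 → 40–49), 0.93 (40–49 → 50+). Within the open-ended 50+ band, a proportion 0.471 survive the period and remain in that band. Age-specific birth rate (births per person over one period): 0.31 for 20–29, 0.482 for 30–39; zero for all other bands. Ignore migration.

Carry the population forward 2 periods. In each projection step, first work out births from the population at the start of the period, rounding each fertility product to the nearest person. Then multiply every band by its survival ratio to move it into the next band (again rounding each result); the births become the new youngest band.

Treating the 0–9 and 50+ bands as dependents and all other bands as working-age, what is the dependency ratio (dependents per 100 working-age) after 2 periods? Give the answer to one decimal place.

Numbering the bands 1..6 from youngest to oldest:
[period 1]
Births: 18000 * 0.31 = 5580 ; 14900 * 0.482 = 7182 — total 12762
Band 2: 4100 * 0.979 = 4014
Band 3: 6300 * 0.979 = 6168
Band 4: 18000 * 0.975 = 17550
Band 5: 14900 * 0.953 = 14200
Band 6: 4200 * 0.93 + 1700 * 0.471 = 3906 + 801 = 4707
Giving 12762 / 4014 / 6168 / 17550 / 14200 / 4707.
[period 2]
Births: 6168 * 0.31 = 1912 ; 17550 * 0.482 = 8459 — total 10371
Band 2: 12762 * 0.979 = 12494
Band 3: 4014 * 0.979 = 3930
Band 4: 6168 * 0.975 = 6014
Band 5: 17550 * 0.953 = 16725
Band 6: 14200 * 0.93 + 4707 * 0.471 = 13206 + 2217 = 15423
Giving 10371 / 12494 / 3930 / 6014 / 16725 / 15423.
Dependents (band 0–9 + band 50+) = 10371 + 15423 = 25794; working-age = 39163; ratio = 25794/39163 × 100 = 65.9

65.9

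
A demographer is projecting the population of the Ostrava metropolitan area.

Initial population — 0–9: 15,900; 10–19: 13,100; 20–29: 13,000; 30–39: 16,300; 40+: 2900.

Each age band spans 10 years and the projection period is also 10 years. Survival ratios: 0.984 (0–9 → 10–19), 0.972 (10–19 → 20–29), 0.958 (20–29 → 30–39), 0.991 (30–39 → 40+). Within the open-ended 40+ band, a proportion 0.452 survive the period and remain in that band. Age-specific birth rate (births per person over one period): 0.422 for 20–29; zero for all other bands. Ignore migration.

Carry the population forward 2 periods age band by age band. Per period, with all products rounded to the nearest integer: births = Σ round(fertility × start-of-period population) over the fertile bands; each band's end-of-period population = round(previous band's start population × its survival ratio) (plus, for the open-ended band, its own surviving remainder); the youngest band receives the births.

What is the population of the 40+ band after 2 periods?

Period 1:
Births: 13000 × 0.422 = 5486
10–19: 15900 × 0.984 = 15646
20–29: 13100 × 0.972 = 12733
30–39: 13000 × 0.958 = 12454
40+: 16300 × 0.991 + 2900 × 0.452 = 16153 + 1311 = 17464
→ [5486, 15646, 12733, 12454, 17464]
Period 2:
Births: 12733 × 0.422 = 5373
10–19: 5486 × 0.984 = 5398
20–29: 15646 × 0.972 = 15208
30–39: 12733 × 0.958 = 12198
40+: 12454 × 0.991 + 17464 × 0.452 = 12342 + 7894 = 20236
→ [5373, 5398, 15208, 12198, 20236]

20236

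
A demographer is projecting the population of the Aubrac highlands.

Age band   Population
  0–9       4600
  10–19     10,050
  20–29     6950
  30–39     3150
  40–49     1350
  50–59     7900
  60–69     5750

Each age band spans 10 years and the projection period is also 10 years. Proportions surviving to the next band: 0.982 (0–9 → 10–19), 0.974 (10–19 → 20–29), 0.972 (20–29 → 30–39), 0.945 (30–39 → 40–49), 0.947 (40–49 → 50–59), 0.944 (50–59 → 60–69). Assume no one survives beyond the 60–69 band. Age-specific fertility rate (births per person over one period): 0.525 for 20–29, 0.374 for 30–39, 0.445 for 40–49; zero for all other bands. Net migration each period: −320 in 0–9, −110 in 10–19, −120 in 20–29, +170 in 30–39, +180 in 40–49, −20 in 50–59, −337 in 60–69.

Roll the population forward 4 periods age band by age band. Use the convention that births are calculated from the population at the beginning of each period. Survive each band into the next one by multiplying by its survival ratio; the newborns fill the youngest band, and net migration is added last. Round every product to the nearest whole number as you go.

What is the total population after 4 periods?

Call the bands 1 to 7, youngest first.
— Period 1 —
Births: 6950 × 0.525 = 3649, 3150 × 0.374 = 1178, 1350 × 0.445 = 601 → 5428
Band 2: 4600 × 0.982 = 4517
Band 3: 10050 × 0.974 = 9789
Band 4: 6950 × 0.972 = 6755
Band 5: 3150 × 0.945 = 2977
Band 6: 1350 × 0.947 = 1278
Band 7: 7900 × 0.944 = 7458
Net migration: Band 1 − 320 → 5108; Band 2 − 110 → 4407; Band 3 − 120 → 9669; Band 4 + 170 → 6925; Band 5 + 180 → 3157; Band 6 − 20 → 1258; Band 7 − 337 → 7121
Giving 5108 / 4407 / 9669 / 6925 / 3157 / 1258 / 7121.
— Period 2 —
Births: 9669 × 0.525 = 5076, 6925 × 0.374 = 2590, 3157 × 0.445 = 1405 → 9071
Band 2: 5108 × 0.982 = 5016
Band 3: 4407 × 0.974 = 4292
Band 4: 9669 × 0.972 = 9398
Band 5: 6925 × 0.945 = 6544
Band 6: 3157 × 0.947 = 2990
Band 7: 1258 × 0.944 = 1188
Net migration: Band 1 − 320 → 8751; Band 2 − 110 → 4906; Band 3 − 120 → 4172; Band 4 + 170 → 9568; Band 5 + 180 → 6724; Band 6 − 20 → 2970; Band 7 − 337 → 851
Giving 8751 / 4906 / 4172 / 9568 / 6724 / 2970 / 851.
— Period 3 —
Births: 4172 × 0.525 = 2190, 9568 × 0.374 = 3578, 6724 × 0.445 = 2992 → 8760
Band 2: 8751 × 0.982 = 8593
Band 3: 4906 × 0.974 = 4778
Band 4: 4172 × 0.972 = 4055
Band 5: 9568 × 0.945 = 9042
Band 6: 6724 × 0.947 = 6368
Band 7: 2970 × 0.944 = 2804
Net migration: Band 1 − 320 → 8440; Band 2 − 110 → 8483; Band 3 − 120 → 4658; Band 4 + 170 → 4225; Band 5 + 180 → 9222; Band 6 − 20 → 6348; Band 7 − 337 → 2467
Giving 8440 / 8483 / 4658 / 4225 / 9222 / 6348 / 2467.
— Period 4 —
Births: 4658 × 0.525 = 2445, 4225 × 0.374 = 1580, 9222 × 0.445 = 4104 → 8129
Band 2: 8440 × 0.982 = 8288
Band 3: 8483 × 0.974 = 8262
Band 4: 4658 × 0.972 = 4528
Band 5: 4225 × 0.945 = 3993
Band 6: 9222 × 0.947 = 8733
Band 7: 6348 × 0.944 = 5993
Net migration: Band 1 − 320 → 7809; Band 2 − 110 → 8178; Band 3 − 120 → 8142; Band 4 + 170 → 4698; Band 5 + 180 → 4173; Band 6 − 20 → 8713; Band 7 − 337 → 5656
Giving 7809 / 8178 / 8142 / 4698 / 4173 / 8713 / 5656.
Total after period 4: 7809 + 8178 + 8142 + 4698 + 4173 + 8713 + 5656 = 47369

47369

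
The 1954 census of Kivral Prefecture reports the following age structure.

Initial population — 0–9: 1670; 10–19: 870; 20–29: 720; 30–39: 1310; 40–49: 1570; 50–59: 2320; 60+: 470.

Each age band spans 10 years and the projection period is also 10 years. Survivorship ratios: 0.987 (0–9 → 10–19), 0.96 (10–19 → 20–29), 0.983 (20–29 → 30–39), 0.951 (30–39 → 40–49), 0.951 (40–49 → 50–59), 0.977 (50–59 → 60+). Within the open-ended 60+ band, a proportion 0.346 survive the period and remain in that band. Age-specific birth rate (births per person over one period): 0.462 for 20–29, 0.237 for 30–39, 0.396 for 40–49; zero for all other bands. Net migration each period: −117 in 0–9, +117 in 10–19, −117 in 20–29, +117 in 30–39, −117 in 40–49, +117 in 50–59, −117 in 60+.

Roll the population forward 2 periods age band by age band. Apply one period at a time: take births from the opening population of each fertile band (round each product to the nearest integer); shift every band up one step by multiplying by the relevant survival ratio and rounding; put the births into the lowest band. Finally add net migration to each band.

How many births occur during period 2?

Call the bands 1 to 7, youngest first.
— Period 1 —
Births: 720 * 0.462 = 333, 1310 * 0.237 = 310, 1570 * 0.396 = 622 ⇒ total 1265
Band 2: 1670 * 0.987 = 1648
Band 3: 870 * 0.96 = 835
Band 4: 720 * 0.983 = 708
Band 5: 1310 * 0.951 = 1246
Band 6: 1570 * 0.951 = 1493
Band 7: 2320 * 0.977 + 470 * 0.346 = 2267 + 163 = 2430
Net migration: Band 1 − 117 → 1148; Band 2 + 117 → 1765; Band 3 − 117 → 718; Band 4 + 117 → 825; Band 5 − 117 → 1129; Band 6 + 117 → 1610; Band 7 − 117 → 2313
→ [1148, 1765, 718, 825, 1129, 1610, 2313]
— Period 2 —
Births: 718 * 0.462 = 332, 825 * 0.237 = 196, 1129 * 0.396 = 447 ⇒ total 975
Band 2: 1148 * 0.987 = 1133
Band 3: 1765 * 0.96 = 1694
Band 4: 718 * 0.983 = 706
Band 5: 825 * 0.951 = 785
Band 6: 1129 * 0.951 = 1074
Band 7: 1610 * 0.977 + 2313 * 0.346 = 1573 + 800 = 2373
Net migration: Band 1 − 117 → 858; Band 2 + 117 → 1250; Band 3 − 117 → 1577; Band 4 + 117 → 823; Band 5 − 117 → 668; Band 6 + 117 → 1191; Band 7 − 117 → 2256
→ [858, 1250, 1577, 823, 668, 1191, 2256]

975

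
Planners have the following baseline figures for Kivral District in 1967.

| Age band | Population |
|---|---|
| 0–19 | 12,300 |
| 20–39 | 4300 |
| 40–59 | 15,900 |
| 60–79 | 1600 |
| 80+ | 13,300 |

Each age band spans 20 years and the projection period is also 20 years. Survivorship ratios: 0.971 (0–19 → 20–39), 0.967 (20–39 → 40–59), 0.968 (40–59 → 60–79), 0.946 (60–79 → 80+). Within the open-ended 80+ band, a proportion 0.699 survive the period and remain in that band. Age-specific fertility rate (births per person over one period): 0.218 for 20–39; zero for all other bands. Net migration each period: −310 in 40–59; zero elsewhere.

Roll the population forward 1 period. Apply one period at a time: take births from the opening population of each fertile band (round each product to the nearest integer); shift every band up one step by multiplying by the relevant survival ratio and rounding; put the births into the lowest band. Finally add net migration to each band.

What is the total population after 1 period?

Let band 1 be 0–19 through band 5 = 80+.
After projecting period 1:
Births: 4300 * 0.218 = 937
Band 2: 12300 * 0.971 = 11943
Band 3: 4300 * 0.967 = 4158
Band 4: 15900 * 0.968 = 15391
Band 5: 1600 * 0.946 + 13300 * 0.699 = 1514 + 9297 = 10811
Net migration: Band 3 − 310 → 3848
Giving 937 / 11943 / 3848 / 15391 / 10811.
Total after period 1: 937 + 11943 + 3848 + 15391 + 10811 = 42930

42930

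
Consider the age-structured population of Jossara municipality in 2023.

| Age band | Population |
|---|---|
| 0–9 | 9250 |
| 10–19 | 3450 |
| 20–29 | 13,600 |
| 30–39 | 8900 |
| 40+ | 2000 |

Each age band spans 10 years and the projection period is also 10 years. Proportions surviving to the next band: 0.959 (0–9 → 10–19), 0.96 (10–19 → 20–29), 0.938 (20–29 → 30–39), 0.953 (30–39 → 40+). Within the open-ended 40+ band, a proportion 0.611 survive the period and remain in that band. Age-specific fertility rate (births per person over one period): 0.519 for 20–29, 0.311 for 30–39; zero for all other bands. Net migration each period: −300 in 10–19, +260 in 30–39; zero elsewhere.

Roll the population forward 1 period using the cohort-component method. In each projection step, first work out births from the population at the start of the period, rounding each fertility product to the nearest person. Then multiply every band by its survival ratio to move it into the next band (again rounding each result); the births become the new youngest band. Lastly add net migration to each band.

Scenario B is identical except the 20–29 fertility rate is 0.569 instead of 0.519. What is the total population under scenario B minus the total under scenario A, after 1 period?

680

[period 1]
Births: 13600 × 0.519 = 7058  |  8900 × 0.311 = 2768 ⇒ total 9826
10–19: 9250 × 0.959 = 8871
20–29: 3450 × 0.96 = 3312
30–39: 13600 × 0.938 = 12757
40+: 8900 × 0.953 + 2000 × 0.611 = 8482 + 1222 = 9704
Net migration: 10–19 − 300 → 8571; 30–39 + 260 → 13017
Giving 9826 / 8571 / 3312 / 13017 / 9704.
Scenario A total after 1 period: 44430
Scenario B projection —
[period 1]
Births: 13600 × 0.569 = 7738  |  8900 × 0.311 = 2768 ⇒ total 10506
10–19: 9250 × 0.959 = 8871
20–29: 3450 × 0.96 = 3312
30–39: 13600 × 0.938 = 12757
40+: 8900 × 0.953 + 2000 × 0.611 = 8482 + 1222 = 9704
Net migration: 10–19 − 300 → 8571; 30–39 + 260 → 13017
Giving 10506 / 8571 / 3312 / 13017 / 9704.
Scenario B total after 1 period: 45110
Difference B − A = 45110 − 44430 = 680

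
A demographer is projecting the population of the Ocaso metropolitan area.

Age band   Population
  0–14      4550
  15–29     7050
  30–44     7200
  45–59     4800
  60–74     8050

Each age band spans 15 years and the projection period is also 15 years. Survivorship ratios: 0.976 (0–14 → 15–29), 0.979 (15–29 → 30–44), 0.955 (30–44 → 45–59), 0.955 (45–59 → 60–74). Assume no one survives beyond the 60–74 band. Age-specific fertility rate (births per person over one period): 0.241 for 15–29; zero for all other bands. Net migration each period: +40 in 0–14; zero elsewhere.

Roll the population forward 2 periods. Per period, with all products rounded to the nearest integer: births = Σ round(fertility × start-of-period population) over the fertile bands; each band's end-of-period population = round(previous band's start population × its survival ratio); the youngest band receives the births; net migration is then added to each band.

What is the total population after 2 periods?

20313

(Bands numbered youngest = 1 to oldest = 5.)
Period 1:
Births: 7050 × 0.241 = 1699
Band 2: 4550 × 0.976 = 4441
Band 3: 7050 × 0.979 = 6902
Band 4: 7200 × 0.955 = 6876
Band 5: 4800 × 0.955 = 4584
Net migration: Band 1 + 40 → 1739
→ [1739, 4441, 6902, 6876, 4584]
Period 2:
Births: 4441 × 0.241 = 1070
Band 2: 1739 × 0.976 = 1697
Band 3: 4441 × 0.979 = 4348
Band 4: 6902 × 0.955 = 6591
Band 5: 6876 × 0.955 = 6567
Net migration: Band 1 + 40 → 1110
→ [1110, 1697, 4348, 6591, 6567]
Total after period 2: 1110 + 1697 + 4348 + 6591 + 6567 = 20313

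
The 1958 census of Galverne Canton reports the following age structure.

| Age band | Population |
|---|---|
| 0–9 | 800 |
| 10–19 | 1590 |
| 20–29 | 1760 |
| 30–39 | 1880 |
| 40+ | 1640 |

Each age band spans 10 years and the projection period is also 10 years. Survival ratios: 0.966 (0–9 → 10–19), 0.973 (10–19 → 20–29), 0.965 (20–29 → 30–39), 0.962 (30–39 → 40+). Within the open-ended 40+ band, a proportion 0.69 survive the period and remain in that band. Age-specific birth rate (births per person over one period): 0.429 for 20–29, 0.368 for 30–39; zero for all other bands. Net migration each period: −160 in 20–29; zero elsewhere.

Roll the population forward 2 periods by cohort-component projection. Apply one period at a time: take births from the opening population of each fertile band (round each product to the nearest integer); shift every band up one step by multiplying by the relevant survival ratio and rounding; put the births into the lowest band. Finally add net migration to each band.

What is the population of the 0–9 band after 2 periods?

1220

Period 1.
Births: 1760 * 0.429 = 755  |  1880 * 0.368 = 692 → total 1447
10–19: 800 * 0.966 = 773
20–29: 1590 * 0.973 = 1547
30–39: 1760 * 0.965 = 1698
40+: 1880 * 0.962 + 1640 * 0.69 = 1809 + 1132 = 2941
Net migration: 20–29 − 160 → 1387
End of period: [1447, 773, 1387, 1698, 2941]
Period 2.
Births: 1387 * 0.429 = 595  |  1698 * 0.368 = 625 → total 1220
10–19: 1447 * 0.966 = 1398
20–29: 773 * 0.973 = 752
30–39: 1387 * 0.965 = 1338
40+: 1698 * 0.962 + 2941 * 0.69 = 1633 + 2029 = 3662
Net migration: 20–29 − 160 → 592
End of period: [1220, 1398, 592, 1338, 3662]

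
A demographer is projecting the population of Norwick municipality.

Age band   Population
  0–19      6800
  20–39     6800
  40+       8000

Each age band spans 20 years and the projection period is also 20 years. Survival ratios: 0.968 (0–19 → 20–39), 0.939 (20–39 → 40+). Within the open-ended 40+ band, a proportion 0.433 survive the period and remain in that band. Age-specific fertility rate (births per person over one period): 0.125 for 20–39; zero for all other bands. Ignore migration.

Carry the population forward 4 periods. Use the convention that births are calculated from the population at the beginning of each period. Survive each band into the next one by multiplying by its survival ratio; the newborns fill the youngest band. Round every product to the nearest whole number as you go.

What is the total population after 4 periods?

Period 1:
Births: 6800 × 0.125 = 850
20–39: 6800 × 0.968 = 6582
40+: 6800 × 0.939 + 8000 × 0.433 = 6385 + 3464 = 9849
→ [850, 6582, 9849]
Period 2:
Births: 6582 × 0.125 = 823
20–39: 850 × 0.968 = 823
40+: 6582 × 0.939 + 9849 × 0.433 = 6180 + 4265 = 10445
→ [823, 823, 10445]
Period 3:
Births: 823 × 0.125 = 103
20–39: 823 × 0.968 = 797
40+: 823 × 0.939 + 10445 × 0.433 = 773 + 4523 = 5296
→ [103, 797, 5296]
Period 4:
Births: 797 × 0.125 = 100
20–39: 103 × 0.968 = 100
40+: 797 × 0.939 + 5296 × 0.433 = 748 + 2293 = 3041
→ [100, 100, 3041]
Total after period 4: 100 + 100 + 3041 = 3241

3241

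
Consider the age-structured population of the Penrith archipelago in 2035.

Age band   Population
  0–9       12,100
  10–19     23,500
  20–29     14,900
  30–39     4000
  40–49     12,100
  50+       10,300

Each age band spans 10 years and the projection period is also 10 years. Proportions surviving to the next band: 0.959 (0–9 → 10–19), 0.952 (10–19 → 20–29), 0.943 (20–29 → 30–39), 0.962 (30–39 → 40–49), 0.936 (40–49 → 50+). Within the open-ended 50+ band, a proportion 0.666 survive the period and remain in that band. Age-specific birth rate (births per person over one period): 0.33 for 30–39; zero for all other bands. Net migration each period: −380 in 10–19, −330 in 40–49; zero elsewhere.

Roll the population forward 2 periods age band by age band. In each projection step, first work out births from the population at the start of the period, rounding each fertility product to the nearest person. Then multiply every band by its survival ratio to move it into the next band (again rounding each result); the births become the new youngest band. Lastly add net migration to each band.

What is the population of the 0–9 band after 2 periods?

4637

Let group 1 be 0–9 through group 6 = 50+.
After projecting period 1:
Births: 4000 * 0.33 = 1320
Group 2: 12100 * 0.959 = 11604
Group 3: 23500 * 0.952 = 22372
Group 4: 14900 * 0.943 = 14051
Group 5: 4000 * 0.962 = 3848
Group 6: 12100 * 0.936 + 10300 * 0.666 = 11326 + 6860 = 18186
Net migration: Group 2 − 380 → 11224; Group 5 − 330 → 3518
→ [1320, 11224, 22372, 14051, 3518, 18186]
After projecting period 2:
Births: 14051 * 0.33 = 4637
Group 2: 1320 * 0.959 = 1266
Group 3: 11224 * 0.952 = 10685
Group 4: 22372 * 0.943 = 21097
Group 5: 14051 * 0.962 = 13517
Group 6: 3518 * 0.936 + 18186 * 0.666 = 3293 + 12112 = 15405
Net migration: Group 2 − 380 → 886; Group 5 − 330 → 13187
→ [4637, 886, 10685, 21097, 13187, 15405]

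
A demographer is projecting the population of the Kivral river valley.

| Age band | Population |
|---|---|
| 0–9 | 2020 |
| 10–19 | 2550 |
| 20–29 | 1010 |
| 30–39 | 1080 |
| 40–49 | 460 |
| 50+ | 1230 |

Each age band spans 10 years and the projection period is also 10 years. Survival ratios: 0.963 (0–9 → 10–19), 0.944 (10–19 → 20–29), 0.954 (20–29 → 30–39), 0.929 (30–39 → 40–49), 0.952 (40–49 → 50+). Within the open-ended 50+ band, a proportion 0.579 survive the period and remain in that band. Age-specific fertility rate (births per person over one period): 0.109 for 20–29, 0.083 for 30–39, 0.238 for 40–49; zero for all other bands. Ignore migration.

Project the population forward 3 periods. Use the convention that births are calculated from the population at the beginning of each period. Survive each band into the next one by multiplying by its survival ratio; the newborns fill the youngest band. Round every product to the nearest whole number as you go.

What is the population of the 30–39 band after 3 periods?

Numbering the groups 1..6 from youngest to oldest:
[period 1]
Births: 1010 * 0.109 = 110  |  1080 * 0.083 = 90  |  460 * 0.238 = 109 → total 309
Group 2: 2020 * 0.963 = 1945
Group 3: 2550 * 0.944 = 2407
Group 4: 1010 * 0.954 = 964
Group 5: 1080 * 0.929 = 1003
Group 6: 460 * 0.952 + 1230 * 0.579 = 438 + 712 = 1150
Giving 309 / 1945 / 2407 / 964 / 1003 / 1150.
[period 2]
Births: 2407 * 0.109 = 262  |  964 * 0.083 = 80  |  1003 * 0.238 = 239 → total 581
Group 2: 309 * 0.963 = 298
Group 3: 1945 * 0.944 = 1836
Group 4: 2407 * 0.954 = 2296
Group 5: 964 * 0.929 = 896
Group 6: 1003 * 0.952 + 1150 * 0.579 = 955 + 666 = 1621
Giving 581 / 298 / 1836 / 2296 / 896 / 1621.
[period 3]
Births: 1836 * 0.109 = 200  |  2296 * 0.083 = 191  |  896 * 0.238 = 213 → total 604
Group 2: 581 * 0.963 = 560
Group 3: 298 * 0.944 = 281
Group 4: 1836 * 0.954 = 1752
Group 5: 2296 * 0.929 = 2133
Group 6: 896 * 0.952 + 1621 * 0.579 = 853 + 939 = 1792
Giving 604 / 560 / 281 / 1752 / 2133 / 1792.

1752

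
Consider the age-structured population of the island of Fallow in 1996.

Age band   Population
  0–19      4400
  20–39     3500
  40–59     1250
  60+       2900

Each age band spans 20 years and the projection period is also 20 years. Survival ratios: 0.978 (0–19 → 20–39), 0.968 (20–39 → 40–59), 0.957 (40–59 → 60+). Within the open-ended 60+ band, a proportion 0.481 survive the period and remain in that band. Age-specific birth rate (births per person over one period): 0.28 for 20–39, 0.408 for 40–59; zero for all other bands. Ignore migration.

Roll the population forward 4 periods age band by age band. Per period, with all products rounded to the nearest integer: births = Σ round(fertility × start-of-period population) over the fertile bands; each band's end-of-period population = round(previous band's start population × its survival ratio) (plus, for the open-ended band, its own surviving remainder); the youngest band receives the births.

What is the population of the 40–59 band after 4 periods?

— Period 1 —
Births: 3500 × 0.28 = 980  |  1250 × 0.408 = 510 — total 1490
20–39: 4400 × 0.978 = 4303
40–59: 3500 × 0.968 = 3388
60+: 1250 × 0.957 + 2900 × 0.481 = 1196 + 1395 = 2591
→ [1490, 4303, 3388, 2591]
— Period 2 —
Births: 4303 × 0.28 = 1205  |  3388 × 0.408 = 1382 — total 2587
20–39: 1490 × 0.978 = 1457
40–59: 4303 × 0.968 = 4165
60+: 3388 × 0.957 + 2591 × 0.481 = 3242 + 1246 = 4488
→ [2587, 1457, 4165, 4488]
— Period 3 —
Births: 1457 × 0.28 = 408  |  4165 × 0.408 = 1699 — total 2107
20–39: 2587 × 0.978 = 2530
40–59: 1457 × 0.968 = 1410
60+: 4165 × 0.957 + 4488 × 0.481 = 3986 + 2159 = 6145
→ [2107, 2530, 1410, 6145]
— Period 4 —
Births: 2530 × 0.28 = 708  |  1410 × 0.408 = 575 — total 1283
20–39: 2107 × 0.978 = 2061
40–59: 2530 × 0.968 = 2449
60+: 1410 × 0.957 + 6145 × 0.481 = 1349 + 2956 = 4305
→ [1283, 2061, 2449, 4305]

2449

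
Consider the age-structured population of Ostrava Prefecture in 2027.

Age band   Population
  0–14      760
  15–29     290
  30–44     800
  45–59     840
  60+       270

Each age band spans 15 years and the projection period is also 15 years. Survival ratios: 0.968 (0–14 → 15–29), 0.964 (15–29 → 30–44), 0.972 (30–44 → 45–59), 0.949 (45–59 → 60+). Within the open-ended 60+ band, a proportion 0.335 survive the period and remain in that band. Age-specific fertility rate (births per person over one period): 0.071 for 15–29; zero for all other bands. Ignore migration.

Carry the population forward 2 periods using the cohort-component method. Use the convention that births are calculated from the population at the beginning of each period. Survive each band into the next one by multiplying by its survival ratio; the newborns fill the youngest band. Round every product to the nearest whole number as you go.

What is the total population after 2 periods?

Numbering the bands 1..5 from youngest to oldest:
Period 1.
Births: 290 × 0.071 = 21
Band 2: 760 × 0.968 = 736
Band 3: 290 × 0.964 = 280
Band 4: 800 × 0.972 = 778
Band 5: 840 × 0.949 + 270 × 0.335 = 797 + 90 = 887
Giving 21 / 736 / 280 / 778 / 887.
Period 2.
Births: 736 × 0.071 = 52
Band 2: 21 × 0.968 = 20
Band 3: 736 × 0.964 = 710
Band 4: 280 × 0.972 = 272
Band 5: 778 × 0.949 + 887 × 0.335 = 738 + 297 = 1035
Giving 52 / 20 / 710 / 272 / 1035.
Total after period 2: 52 + 20 + 710 + 272 + 1035 = 2089

2089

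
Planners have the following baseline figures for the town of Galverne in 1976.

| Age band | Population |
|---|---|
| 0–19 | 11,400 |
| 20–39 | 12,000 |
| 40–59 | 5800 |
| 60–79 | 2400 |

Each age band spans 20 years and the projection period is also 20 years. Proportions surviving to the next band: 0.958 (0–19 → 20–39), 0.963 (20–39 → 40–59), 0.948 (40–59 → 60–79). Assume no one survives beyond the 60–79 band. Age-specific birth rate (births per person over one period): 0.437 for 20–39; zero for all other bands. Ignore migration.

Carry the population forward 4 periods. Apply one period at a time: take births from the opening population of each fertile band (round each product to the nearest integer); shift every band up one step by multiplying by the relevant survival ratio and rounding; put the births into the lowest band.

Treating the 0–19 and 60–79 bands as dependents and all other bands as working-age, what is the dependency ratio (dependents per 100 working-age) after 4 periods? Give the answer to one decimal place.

101.2

Period 1:
Births: 12000 * 0.437 = 5244
20–39: 11400 * 0.958 = 10921
40–59: 12000 * 0.963 = 11556
60–79: 5800 * 0.948 = 5498
Population now: 0–19=5244, 20–39=10921, 40–59=11556, 60–79=5498
Period 2:
Births: 10921 * 0.437 = 4772
20–39: 5244 * 0.958 = 5024
40–59: 10921 * 0.963 = 10517
60–79: 11556 * 0.948 = 10955
Population now: 0–19=4772, 20–39=5024, 40–59=10517, 60–79=10955
Period 3:
Births: 5024 * 0.437 = 2195
20–39: 4772 * 0.958 = 4572
40–59: 5024 * 0.963 = 4838
60–79: 10517 * 0.948 = 9970
Population now: 0–19=2195, 20–39=4572, 40–59=4838, 60–79=9970
Period 4:
Births: 4572 * 0.437 = 1998
20–39: 2195 * 0.958 = 2103
40–59: 4572 * 0.963 = 4403
60–79: 4838 * 0.948 = 4586
Population now: 0–19=1998, 20–39=2103, 40–59=4403, 60–79=4586
Dependents (band 0–19 + band 60–79) = 1998 + 4586 = 6584; working-age = 6506; ratio = 6584/6506 × 100 = 101.2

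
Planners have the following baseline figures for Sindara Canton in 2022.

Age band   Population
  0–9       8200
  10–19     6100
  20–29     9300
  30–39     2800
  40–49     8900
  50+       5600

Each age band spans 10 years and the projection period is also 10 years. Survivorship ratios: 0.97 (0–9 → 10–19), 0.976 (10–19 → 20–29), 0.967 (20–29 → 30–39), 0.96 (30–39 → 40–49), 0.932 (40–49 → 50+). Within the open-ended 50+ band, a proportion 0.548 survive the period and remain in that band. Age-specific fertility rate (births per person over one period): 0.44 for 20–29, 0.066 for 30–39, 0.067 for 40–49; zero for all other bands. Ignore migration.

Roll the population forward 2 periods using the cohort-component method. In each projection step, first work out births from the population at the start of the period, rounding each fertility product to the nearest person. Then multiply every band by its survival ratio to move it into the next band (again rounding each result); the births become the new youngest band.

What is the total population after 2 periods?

Period 1.
Births: 9300 × 0.44 = 4092  |  2800 × 0.066 = 185  |  8900 × 0.067 = 596 → total 4873
10–19: 8200 × 0.97 = 7954
20–29: 6100 × 0.976 = 5954
30–39: 9300 × 0.967 = 8993
40–49: 2800 × 0.96 = 2688
50+: 8900 × 0.932 + 5600 × 0.548 = 8295 + 3069 = 11364
Giving 4873 / 7954 / 5954 / 8993 / 2688 / 11364.
Period 2.
Births: 5954 × 0.44 = 2620  |  8993 × 0.066 = 594  |  2688 × 0.067 = 180 → total 3394
10–19: 4873 × 0.97 = 4727
20–29: 7954 × 0.976 = 7763
30–39: 5954 × 0.967 = 5758
40–49: 8993 × 0.96 = 8633
50+: 2688 × 0.932 + 11364 × 0.548 = 2505 + 6227 = 8732
Giving 3394 / 4727 / 7763 / 5758 / 8633 / 8732.
Total after period 2: 3394 + 4727 + 7763 + 5758 + 8633 + 8732 = 39007

39007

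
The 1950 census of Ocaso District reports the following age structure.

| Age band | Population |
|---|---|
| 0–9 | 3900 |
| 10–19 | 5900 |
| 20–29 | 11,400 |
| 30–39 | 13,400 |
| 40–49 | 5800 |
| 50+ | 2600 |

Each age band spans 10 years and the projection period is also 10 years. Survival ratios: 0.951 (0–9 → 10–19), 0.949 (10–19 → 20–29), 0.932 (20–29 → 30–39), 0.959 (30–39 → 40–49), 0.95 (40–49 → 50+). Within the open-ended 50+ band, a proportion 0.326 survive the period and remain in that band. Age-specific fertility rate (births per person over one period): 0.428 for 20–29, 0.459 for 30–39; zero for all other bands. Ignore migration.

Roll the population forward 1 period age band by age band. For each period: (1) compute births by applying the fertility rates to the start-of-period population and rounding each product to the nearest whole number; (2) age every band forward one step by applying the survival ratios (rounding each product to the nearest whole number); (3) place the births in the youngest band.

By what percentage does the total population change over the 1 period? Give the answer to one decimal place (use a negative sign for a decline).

Period 1:
Births: 11400 × 0.428 = 4879  |  13400 × 0.459 = 6151 → 11030
10–19: 3900 × 0.951 = 3709
20–29: 5900 × 0.949 = 5599
30–39: 11400 × 0.932 = 10625
40–49: 13400 × 0.959 = 12851
50+: 5800 × 0.95 + 2600 × 0.326 = 5510 + 848 = 6358
End of period: [11030, 3709, 5599, 10625, 12851, 6358]
Total: 43000 → 50172; change = 7172; percentage change = 16.7%

16.7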